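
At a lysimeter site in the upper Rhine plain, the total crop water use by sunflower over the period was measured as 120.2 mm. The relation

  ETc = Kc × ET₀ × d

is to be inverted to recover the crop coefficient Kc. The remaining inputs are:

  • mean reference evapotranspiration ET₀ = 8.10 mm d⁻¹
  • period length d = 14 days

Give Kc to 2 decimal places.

ETc = Kc × ET₀ × d  ⇒  Kc = ETc / (ET₀ × d)
Kc = 120.2 / (8.10 × 14) = 120.2 / 113.40 = 1.0600

1.06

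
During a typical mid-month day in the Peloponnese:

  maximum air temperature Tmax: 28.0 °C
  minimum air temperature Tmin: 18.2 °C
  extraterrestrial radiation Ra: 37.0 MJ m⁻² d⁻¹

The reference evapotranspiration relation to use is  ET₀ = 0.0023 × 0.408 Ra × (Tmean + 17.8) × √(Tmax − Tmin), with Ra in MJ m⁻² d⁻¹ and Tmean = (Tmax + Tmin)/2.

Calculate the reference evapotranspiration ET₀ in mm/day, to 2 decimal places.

4.45 mm/day

Tmean = (28.0 + 18.2)/2 = 23.10 °C
0.408 Ra = 0.408 × 37.0 = 15.0960 mm/d equivalent
ET₀ = 0.0023 × 15.0960 × (23.10 + 17.8) × √9.8 = 0.0023 × 15.0960 × 40.90 × 3.1305 = 4.4456 mm/d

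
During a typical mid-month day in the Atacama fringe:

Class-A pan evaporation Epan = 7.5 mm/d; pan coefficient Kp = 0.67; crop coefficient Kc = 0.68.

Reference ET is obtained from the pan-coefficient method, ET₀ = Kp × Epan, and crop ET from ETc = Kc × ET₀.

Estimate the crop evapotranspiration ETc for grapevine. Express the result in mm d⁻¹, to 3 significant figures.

ET₀ = 0.67 × 7.5 = 5.0250 mm/d
ETc = Kc × ET₀ = 0.68 × 5.0250 = 3.4170 mm/d

3.42 mm d⁻¹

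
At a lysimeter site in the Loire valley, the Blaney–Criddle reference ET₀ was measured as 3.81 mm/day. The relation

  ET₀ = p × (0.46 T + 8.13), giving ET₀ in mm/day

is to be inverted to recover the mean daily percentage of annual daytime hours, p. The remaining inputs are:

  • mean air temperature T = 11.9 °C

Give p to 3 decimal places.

0.280

p = ET₀ / (0.46 T + 8.13) = 3.81 / (0.46 × 11.9 + 8.13) = 3.81 / 13.604 = 0.2801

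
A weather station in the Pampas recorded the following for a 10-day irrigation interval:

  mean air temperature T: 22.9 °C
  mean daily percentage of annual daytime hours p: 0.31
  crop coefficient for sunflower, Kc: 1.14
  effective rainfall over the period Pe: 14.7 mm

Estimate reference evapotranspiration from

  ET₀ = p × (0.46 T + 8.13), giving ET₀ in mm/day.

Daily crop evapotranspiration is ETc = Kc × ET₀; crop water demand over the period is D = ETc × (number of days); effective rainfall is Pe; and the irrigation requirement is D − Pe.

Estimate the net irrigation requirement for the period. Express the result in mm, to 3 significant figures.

ET₀ = 0.31 × (0.46 × 22.9 + 8.13) = 0.31 × 18.664 = 5.7858 mm/d
ETc = Kc × ET₀ = 1.14 × 5.7858 = 6.5958 mm/d
Crop demand D = ETc × 10 d = 6.5958 × 10 = 65.958 mm
D − Pe = 65.958 − 14.7 = 51.258 mm

51.3 mm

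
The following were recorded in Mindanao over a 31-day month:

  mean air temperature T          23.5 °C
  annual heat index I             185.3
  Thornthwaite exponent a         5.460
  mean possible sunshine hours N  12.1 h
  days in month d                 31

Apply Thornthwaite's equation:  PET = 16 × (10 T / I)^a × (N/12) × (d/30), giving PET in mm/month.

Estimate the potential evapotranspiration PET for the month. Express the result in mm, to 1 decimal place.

10T/I = 10 × 23.5 / 185.3 = 1.2682
(10T/I)^a = 1.2682^5.460 = 3.6594
Uncorrected PET = 16 × 3.6594 = 58.550 mm
Correction = (N/12)(d/30) = (12.1/12)(31/30) = 1.0419
PET = 58.550 × 1.0419 = 61.003 mm/month

61.0 mm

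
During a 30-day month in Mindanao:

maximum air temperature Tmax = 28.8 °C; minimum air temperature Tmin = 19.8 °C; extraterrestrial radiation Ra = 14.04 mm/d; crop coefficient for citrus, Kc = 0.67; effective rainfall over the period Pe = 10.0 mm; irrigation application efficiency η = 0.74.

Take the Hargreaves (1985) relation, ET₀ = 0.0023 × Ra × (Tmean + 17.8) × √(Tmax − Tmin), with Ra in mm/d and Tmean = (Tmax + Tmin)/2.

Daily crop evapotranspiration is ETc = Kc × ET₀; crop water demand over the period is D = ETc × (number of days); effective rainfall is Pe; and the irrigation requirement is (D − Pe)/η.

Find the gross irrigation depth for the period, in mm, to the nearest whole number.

Tmean = (28.8 + 19.8)/2 = 24.30 °C
ET₀ = 0.0023 × 14.04 × (24.30 + 17.8) × √9.0 = 0.0023 × 14.04 × 42.10 × 3.0000 = 4.0785 mm/d
ETc = Kc × ET₀ = 0.67 × 4.0785 = 2.7326 mm/d
Crop demand D = ETc × 30 d = 2.7326 × 30 = 81.978 mm
D − Pe = 81.978 − 10.0 = 71.978 mm
Gross irrigation = 71.978 / 0.74 = 97.268 mm

97 mm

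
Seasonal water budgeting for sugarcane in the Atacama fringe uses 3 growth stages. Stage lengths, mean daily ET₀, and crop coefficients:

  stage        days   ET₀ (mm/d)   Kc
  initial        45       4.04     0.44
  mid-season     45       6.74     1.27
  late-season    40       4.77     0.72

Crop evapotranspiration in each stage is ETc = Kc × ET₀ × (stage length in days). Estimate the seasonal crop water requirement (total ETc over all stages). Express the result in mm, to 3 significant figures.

initial: 0.44 × 4.04 × 45 = 79.99 mm
mid-season: 1.27 × 6.74 × 45 = 385.19 mm
late-season: 0.72 × 4.77 × 40 = 137.38 mm
Seasonal total = 602.56 mm

603 mm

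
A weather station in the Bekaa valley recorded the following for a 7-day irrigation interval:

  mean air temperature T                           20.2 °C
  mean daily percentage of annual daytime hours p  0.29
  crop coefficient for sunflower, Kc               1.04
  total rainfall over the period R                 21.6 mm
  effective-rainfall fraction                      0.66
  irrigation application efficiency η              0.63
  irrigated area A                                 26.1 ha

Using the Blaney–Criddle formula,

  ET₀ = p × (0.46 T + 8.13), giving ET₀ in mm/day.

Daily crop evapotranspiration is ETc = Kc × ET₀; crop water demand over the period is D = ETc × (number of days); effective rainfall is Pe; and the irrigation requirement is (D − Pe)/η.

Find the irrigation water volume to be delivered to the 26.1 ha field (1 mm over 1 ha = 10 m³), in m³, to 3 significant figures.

9330 m³

ET₀ = 0.29 × (0.46 × 20.2 + 8.13) = 0.29 × 17.422 = 5.0524 mm/d
ETc = Kc × ET₀ = 1.04 × 5.0524 = 5.2545 mm/d
Crop demand D = ETc × 7 d = 5.2545 × 7 = 36.782 mm
Pe = 0.66 × 21.6 = 14.256 mm
D − Pe = 36.782 − 14.256 = 22.526 mm
Gross irrigation = 22.526 / 0.63 = 35.756 mm
Volume = 35.756 mm × 26.1 ha × 10 = 9332.3 m³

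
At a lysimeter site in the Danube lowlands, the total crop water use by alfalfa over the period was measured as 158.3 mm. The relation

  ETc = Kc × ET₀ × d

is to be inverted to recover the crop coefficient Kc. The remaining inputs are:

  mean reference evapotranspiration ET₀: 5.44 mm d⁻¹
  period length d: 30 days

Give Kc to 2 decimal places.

0.97

ETc = Kc × ET₀ × d  ⇒  Kc = ETc / (ET₀ × d)
Kc = 158.3 / (5.44 × 30) = 158.3 / 163.20 = 0.9700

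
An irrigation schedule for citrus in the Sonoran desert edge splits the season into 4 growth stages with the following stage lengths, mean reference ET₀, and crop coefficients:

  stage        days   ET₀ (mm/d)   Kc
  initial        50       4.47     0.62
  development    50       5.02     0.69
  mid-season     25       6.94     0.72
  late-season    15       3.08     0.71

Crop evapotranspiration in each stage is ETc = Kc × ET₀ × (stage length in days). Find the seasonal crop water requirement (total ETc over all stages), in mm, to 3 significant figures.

469 mm

initial: 0.62 × 4.47 × 50 = 138.57 mm
development: 0.69 × 5.02 × 50 = 173.19 mm
mid-season: 0.72 × 6.94 × 25 = 124.92 mm
late-season: 0.71 × 3.08 × 15 = 32.80 mm
Seasonal total = 469.48 mm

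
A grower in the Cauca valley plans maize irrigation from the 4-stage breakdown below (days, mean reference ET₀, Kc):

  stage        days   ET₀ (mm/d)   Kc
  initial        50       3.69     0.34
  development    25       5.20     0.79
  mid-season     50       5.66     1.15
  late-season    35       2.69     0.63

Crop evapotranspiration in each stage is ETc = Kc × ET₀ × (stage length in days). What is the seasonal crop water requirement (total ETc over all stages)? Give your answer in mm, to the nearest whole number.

550 mm

initial: 0.34 × 3.69 × 50 = 62.73 mm
development: 0.79 × 5.20 × 25 = 102.70 mm
mid-season: 1.15 × 5.66 × 50 = 325.45 mm
late-season: 0.63 × 2.69 × 35 = 59.31 mm
Seasonal total = 550.19 mm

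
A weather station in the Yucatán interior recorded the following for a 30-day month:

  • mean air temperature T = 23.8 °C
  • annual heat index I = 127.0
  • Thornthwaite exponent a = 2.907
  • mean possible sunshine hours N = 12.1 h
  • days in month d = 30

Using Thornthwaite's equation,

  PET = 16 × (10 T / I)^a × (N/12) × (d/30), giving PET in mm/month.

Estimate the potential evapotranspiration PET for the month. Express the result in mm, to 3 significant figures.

100 mm

10T/I = 10 × 23.8 / 127.0 = 1.8740
(10T/I)^a = 1.8740^2.907 = 6.2078
Uncorrected PET = 16 × 6.2078 = 99.325 mm
Correction = (N/12)(d/30) = (12.1/12)(30/30) = 1.0083
PET = 99.325 × 1.0083 = 100.149 mm/month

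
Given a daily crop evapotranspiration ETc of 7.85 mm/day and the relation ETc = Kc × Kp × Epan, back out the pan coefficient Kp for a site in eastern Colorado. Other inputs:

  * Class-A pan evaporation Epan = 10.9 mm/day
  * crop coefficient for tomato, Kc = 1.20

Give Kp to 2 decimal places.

ETc = Kc × Kp × Epan  ⇒  Kp = ETc / (Kc × Epan)
Kp = 7.85 / (1.20 × 10.9) = 7.85 / 13.080 = 0.6002

0.60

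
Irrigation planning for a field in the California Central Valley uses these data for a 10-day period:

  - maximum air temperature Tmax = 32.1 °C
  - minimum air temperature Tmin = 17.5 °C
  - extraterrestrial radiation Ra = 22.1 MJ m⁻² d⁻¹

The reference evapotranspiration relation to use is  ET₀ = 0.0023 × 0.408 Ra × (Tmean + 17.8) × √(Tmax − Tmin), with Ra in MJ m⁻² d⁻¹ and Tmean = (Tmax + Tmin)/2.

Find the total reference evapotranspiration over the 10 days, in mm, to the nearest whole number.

34 mm

Tmean = (32.1 + 17.5)/2 = 24.80 °C
0.408 Ra = 0.408 × 22.1 = 9.0168 mm/d equivalent
ET₀ = 0.0023 × 9.0168 × (24.80 + 17.8) × √14.6 = 0.0023 × 9.0168 × 42.60 × 3.8210 = 3.3757 mm/d
Over 10 days: 3.3757 × 10 = 33.757 mm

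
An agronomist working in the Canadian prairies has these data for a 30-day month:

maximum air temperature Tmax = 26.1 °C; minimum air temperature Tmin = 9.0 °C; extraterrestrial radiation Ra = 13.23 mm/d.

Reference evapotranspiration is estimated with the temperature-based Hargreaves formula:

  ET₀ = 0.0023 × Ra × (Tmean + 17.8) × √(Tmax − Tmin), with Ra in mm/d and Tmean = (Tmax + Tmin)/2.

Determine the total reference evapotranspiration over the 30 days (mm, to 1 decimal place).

133.4 mm

Tmean = (26.1 + 9.0)/2 = 17.55 °C
ET₀ = 0.0023 × 13.23 × (17.55 + 17.8) × √17.1 = 0.0023 × 13.23 × 35.35 × 4.1352 = 4.4481 mm/d
Over 30 days: 4.4481 × 30 = 133.443 mm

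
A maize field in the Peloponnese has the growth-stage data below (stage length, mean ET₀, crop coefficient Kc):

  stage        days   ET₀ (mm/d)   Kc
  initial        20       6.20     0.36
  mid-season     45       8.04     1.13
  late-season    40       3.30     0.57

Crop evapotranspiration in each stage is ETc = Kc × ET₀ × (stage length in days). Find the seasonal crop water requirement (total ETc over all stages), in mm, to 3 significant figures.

initial: 0.36 × 6.20 × 20 = 44.64 mm
mid-season: 1.13 × 8.04 × 45 = 408.83 mm
late-season: 0.57 × 3.30 × 40 = 75.24 mm
Seasonal total = 528.71 mm

529 mm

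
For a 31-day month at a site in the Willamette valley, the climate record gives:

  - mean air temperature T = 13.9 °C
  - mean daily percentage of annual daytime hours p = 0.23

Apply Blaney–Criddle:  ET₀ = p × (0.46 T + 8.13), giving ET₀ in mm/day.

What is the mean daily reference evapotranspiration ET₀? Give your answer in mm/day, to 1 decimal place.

ET₀ = 0.23 × (0.46 × 13.9 + 8.13) = 0.23 × 14.524 = 3.3405 mm/d

3.3 mm/day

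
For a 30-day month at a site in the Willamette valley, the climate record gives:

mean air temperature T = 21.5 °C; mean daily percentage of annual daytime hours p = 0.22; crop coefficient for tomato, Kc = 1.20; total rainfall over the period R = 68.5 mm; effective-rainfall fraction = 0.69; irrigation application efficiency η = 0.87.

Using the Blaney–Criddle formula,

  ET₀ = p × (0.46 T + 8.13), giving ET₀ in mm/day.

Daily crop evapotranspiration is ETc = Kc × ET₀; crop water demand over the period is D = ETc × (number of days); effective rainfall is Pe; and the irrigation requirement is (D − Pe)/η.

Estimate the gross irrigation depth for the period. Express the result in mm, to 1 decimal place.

ET₀ = 0.22 × (0.46 × 21.5 + 8.13) = 0.22 × 18.020 = 3.9644 mm/d
ETc = Kc × ET₀ = 1.20 × 3.9644 = 4.7573 mm/d
Crop demand D = ETc × 30 d = 4.7573 × 30 = 142.719 mm
Pe = 0.69 × 68.5 = 47.265 mm
D − Pe = 142.719 − 47.265 = 95.454 mm
Gross irrigation = 95.454 / 0.87 = 109.717 mm

109.7 mm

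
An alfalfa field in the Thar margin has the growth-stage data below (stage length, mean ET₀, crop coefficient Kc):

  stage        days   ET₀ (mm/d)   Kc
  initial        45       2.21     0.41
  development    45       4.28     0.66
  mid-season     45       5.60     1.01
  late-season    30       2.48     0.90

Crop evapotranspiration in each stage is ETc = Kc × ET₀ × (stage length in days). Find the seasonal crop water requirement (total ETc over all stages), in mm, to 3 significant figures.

489 mm

initial: 0.41 × 2.21 × 45 = 40.77 mm
development: 0.66 × 4.28 × 45 = 127.12 mm
mid-season: 1.01 × 5.60 × 45 = 254.52 mm
late-season: 0.90 × 2.48 × 30 = 66.96 mm
Seasonal total = 489.37 mm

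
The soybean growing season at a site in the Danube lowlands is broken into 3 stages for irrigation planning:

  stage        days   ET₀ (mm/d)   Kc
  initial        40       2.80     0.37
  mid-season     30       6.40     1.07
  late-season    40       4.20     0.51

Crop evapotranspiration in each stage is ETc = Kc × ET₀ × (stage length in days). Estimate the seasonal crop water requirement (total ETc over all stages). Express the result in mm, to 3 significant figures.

333 mm

initial: 0.37 × 2.80 × 40 = 41.44 mm
mid-season: 1.07 × 6.40 × 30 = 205.44 mm
late-season: 0.51 × 4.20 × 40 = 85.68 mm
Seasonal total = 332.56 mm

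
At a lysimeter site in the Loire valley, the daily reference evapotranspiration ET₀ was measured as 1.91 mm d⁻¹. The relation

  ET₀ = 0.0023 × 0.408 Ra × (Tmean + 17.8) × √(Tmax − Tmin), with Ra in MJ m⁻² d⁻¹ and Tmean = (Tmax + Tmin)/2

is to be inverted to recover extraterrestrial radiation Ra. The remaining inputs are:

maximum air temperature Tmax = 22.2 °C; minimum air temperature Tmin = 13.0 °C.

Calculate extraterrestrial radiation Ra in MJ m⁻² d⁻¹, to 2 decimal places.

Tmean = (22.2+13.0)/2 = 17.60 °C; ΔT = 9.2
Ra = ET₀ / [0.0023 × 0.408 × (Tmean+17.8) × √ΔT]
   = 1.91 / (0.0023 × 0.408 × 35.40 × 3.0332) = 18.956 MJ m⁻² d⁻¹

18.96 MJ m⁻² d⁻¹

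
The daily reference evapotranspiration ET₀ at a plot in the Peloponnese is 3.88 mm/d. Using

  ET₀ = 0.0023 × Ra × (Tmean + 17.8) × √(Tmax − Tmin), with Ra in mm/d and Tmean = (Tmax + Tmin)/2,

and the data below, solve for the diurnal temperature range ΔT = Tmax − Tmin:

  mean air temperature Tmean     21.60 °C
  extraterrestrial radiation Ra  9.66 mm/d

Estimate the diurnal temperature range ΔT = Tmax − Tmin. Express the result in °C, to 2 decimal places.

√ΔT = ET₀ / [0.0023 × Ra × (Tmean+17.8)] = 3.88 / (0.0023 × 9.66 × 39.40) = 4.4323
ΔT = 4.4323² = 19.645 °C

19.65 °C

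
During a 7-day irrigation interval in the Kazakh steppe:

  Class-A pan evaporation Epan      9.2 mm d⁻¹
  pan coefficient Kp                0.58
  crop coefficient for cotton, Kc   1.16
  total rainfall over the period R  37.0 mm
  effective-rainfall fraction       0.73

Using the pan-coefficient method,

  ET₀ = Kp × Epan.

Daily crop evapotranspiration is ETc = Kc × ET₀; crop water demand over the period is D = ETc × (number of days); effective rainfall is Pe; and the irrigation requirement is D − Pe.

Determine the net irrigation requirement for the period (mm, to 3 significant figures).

16.3 mm

ET₀ = 0.58 × 9.2 = 5.3360 mm/d
ETc = Kc × ET₀ = 1.16 × 5.3360 = 6.1898 mm/d
Crop demand D = ETc × 7 d = 6.1898 × 7 = 43.329 mm
Pe = 0.73 × 37.0 = 27.010 mm
D − Pe = 43.329 − 27.010 = 16.319 mm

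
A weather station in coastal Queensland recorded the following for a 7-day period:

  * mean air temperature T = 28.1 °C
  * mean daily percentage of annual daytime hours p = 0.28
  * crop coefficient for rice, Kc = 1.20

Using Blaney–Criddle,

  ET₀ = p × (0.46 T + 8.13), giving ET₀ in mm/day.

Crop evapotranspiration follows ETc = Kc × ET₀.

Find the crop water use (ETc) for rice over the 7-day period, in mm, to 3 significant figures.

ET₀ = 0.28 × (0.46 × 28.1 + 8.13) = 0.28 × 21.056 = 5.8957 mm/d
ETc = Kc × ET₀ = 1.20 × 5.8957 = 7.0748 mm/d
Over 7 days: 7.0748 × 7 = 49.524 mm

49.5 mm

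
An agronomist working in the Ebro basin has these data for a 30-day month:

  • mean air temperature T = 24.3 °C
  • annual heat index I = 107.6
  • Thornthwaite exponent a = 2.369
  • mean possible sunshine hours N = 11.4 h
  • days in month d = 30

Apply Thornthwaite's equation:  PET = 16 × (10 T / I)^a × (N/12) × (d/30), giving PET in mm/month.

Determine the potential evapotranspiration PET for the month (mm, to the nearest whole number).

10T/I = 10 × 24.3 / 107.6 = 2.2584
(10T/I)^a = 2.2584^2.369 = 6.8890
Uncorrected PET = 16 × 6.8890 = 110.224 mm
Correction = (N/12)(d/30) = (11.4/12)(30/30) = 0.9500
PET = 110.224 × 0.9500 = 104.713 mm/month

105 mm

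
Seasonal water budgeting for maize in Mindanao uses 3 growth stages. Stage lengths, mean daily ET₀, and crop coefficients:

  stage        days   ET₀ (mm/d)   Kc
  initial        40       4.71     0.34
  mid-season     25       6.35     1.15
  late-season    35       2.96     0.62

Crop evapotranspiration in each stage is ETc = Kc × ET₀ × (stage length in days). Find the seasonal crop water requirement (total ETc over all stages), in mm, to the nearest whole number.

311 mm

initial: 0.34 × 4.71 × 40 = 64.06 mm
mid-season: 1.15 × 6.35 × 25 = 182.56 mm
late-season: 0.62 × 2.96 × 35 = 64.23 mm
Seasonal total = 310.85 mm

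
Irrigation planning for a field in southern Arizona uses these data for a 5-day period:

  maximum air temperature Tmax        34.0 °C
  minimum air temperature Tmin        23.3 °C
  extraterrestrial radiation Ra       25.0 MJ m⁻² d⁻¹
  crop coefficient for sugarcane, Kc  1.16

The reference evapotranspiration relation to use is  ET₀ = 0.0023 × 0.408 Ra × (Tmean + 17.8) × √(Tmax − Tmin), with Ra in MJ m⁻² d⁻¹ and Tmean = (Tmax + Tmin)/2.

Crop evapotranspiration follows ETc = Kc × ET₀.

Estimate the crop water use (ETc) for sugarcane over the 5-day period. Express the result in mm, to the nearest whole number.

21 mm

Tmean = (34.0 + 23.3)/2 = 28.65 °C
0.408 Ra = 0.408 × 25.0 = 10.2000 mm/d equivalent
ET₀ = 0.0023 × 10.2000 × (28.65 + 17.8) × √10.7 = 0.0023 × 10.2000 × 46.45 × 3.2711 = 3.5646 mm/d
ETc = Kc × ET₀ = 1.16 × 3.5646 = 4.1349 mm/d
Over 5 days: 4.1349 × 5 = 20.675 mm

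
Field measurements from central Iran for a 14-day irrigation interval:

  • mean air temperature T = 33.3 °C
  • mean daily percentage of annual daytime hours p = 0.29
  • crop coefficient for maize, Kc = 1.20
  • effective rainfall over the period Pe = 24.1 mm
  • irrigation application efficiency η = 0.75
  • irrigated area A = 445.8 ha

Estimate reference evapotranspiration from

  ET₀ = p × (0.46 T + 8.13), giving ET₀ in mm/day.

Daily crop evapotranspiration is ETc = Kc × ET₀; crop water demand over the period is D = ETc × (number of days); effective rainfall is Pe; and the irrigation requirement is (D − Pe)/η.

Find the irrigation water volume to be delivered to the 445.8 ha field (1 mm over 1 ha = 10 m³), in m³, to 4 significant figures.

535800 m³

ET₀ = 0.29 × (0.46 × 33.3 + 8.13) = 0.29 × 23.448 = 6.7999 mm/d
ETc = Kc × ET₀ = 1.20 × 6.7999 = 8.1599 mm/d
Crop demand D = ETc × 14 d = 8.1599 × 14 = 114.239 mm
D − Pe = 114.239 − 24.1 = 90.139 mm
Gross irrigation = 90.139 / 0.75 = 120.185 mm
Volume = 120.185 mm × 445.8 ha × 10 = 535784.7 m³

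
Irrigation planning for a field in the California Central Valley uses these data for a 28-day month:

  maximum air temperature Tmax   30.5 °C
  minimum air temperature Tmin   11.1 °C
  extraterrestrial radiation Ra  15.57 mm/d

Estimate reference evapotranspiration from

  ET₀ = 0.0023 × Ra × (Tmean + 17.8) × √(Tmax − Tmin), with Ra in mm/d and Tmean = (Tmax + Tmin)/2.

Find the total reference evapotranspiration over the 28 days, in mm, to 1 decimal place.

170.5 mm

Tmean = (30.5 + 11.1)/2 = 20.80 °C
ET₀ = 0.0023 × 15.57 × (20.80 + 17.8) × √19.4 = 0.0023 × 15.57 × 38.60 × 4.4045 = 6.0884 mm/d
Over 28 days: 6.0884 × 28 = 170.475 mm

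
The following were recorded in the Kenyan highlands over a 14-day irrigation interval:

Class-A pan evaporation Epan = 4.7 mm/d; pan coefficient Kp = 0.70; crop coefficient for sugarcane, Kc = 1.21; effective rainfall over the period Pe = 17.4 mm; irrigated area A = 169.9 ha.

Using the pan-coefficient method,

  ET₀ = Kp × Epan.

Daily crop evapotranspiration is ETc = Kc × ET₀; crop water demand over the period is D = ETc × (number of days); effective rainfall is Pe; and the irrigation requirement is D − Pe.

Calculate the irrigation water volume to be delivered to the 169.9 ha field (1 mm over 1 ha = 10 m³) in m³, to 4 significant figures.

ET₀ = 0.70 × 4.7 = 3.2900 mm/d
ETc = Kc × ET₀ = 1.21 × 3.2900 = 3.9809 mm/d
Crop demand D = ETc × 14 d = 3.9809 × 14 = 55.733 mm
D − Pe = 55.733 − 17.4 = 38.333 mm
Volume = 38.333 mm × 169.9 ha × 10 = 65127.8 m³

65130 m³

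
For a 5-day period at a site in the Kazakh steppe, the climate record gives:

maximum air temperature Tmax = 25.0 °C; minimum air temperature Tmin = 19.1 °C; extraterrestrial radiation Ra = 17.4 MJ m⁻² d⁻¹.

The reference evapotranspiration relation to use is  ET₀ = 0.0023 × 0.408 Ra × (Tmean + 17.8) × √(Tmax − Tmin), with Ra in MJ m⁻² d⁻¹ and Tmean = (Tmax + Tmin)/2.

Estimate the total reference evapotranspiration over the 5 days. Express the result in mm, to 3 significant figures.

7.90 mm

Tmean = (25.0 + 19.1)/2 = 22.05 °C
0.408 Ra = 0.408 × 17.4 = 7.0992 mm/d equivalent
ET₀ = 0.0023 × 7.0992 × (22.05 + 17.8) × √5.9 = 0.0023 × 7.0992 × 39.85 × 2.4290 = 1.5805 mm/d
Over 5 days: 1.5805 × 5 = 7.903 mm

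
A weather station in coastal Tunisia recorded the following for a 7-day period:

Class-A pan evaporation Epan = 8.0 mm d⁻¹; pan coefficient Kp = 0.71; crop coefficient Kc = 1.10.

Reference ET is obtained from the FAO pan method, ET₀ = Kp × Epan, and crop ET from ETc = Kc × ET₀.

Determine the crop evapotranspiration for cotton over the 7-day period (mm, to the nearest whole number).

44 mm

ET₀ = 0.71 × 8.0 = 5.6800 mm/d
ETc = Kc × ET₀ = 1.10 × 5.6800 = 6.2480 mm/d
Over 7 days: 6.2480 × 7 = 43.736 mm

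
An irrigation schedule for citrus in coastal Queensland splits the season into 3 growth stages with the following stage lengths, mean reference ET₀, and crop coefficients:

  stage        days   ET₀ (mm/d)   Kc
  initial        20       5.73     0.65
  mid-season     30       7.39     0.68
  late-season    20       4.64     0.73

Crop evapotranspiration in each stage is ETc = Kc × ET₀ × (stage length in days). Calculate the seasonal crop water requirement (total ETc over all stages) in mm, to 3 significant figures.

initial: 0.65 × 5.73 × 20 = 74.49 mm
mid-season: 0.68 × 7.39 × 30 = 150.76 mm
late-season: 0.73 × 4.64 × 20 = 67.74 mm
Seasonal total = 292.99 mm

293 mm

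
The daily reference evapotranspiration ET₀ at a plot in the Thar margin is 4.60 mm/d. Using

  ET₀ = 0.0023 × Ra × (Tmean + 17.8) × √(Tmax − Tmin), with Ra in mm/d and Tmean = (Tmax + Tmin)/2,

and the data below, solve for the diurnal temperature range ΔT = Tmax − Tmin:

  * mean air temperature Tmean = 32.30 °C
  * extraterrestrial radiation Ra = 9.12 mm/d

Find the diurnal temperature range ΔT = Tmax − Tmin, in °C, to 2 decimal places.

√ΔT = ET₀ / [0.0023 × Ra × (Tmean+17.8)] = 4.60 / (0.0023 × 9.12 × 50.10) = 4.3772
ΔT = 4.3772² = 19.160 °C

19.16 °C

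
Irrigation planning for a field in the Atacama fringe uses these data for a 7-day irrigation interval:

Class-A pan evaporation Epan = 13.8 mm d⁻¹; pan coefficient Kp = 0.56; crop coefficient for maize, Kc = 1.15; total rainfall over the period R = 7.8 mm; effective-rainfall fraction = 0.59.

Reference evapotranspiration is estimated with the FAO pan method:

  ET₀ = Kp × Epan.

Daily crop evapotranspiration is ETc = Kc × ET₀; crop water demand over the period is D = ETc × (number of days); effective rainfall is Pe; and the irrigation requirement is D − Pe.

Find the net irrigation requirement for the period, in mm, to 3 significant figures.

57.6 mm

ET₀ = 0.56 × 13.8 = 7.7280 mm/d
ETc = Kc × ET₀ = 1.15 × 7.7280 = 8.8872 mm/d
Crop demand D = ETc × 7 d = 8.8872 × 7 = 62.210 mm
Pe = 0.59 × 7.8 = 4.602 mm
D − Pe = 62.210 − 4.602 = 57.608 mm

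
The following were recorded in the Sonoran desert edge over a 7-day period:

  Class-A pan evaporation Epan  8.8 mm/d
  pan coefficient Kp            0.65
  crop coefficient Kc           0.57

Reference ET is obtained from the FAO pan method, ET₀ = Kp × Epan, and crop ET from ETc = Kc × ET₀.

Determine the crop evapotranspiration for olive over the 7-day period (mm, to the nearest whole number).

ET₀ = 0.65 × 8.8 = 5.7200 mm/d
ETc = Kc × ET₀ = 0.57 × 5.7200 = 3.2604 mm/d
Over 7 days: 3.2604 × 7 = 22.823 mm

23 mm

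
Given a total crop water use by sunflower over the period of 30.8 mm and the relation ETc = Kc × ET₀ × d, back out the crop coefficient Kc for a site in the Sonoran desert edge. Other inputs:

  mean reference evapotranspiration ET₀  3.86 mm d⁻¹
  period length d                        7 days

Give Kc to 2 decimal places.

ETc = Kc × ET₀ × d  ⇒  Kc = ETc / (ET₀ × d)
Kc = 30.8 / (3.86 × 7) = 30.8 / 27.02 = 1.1399

1.14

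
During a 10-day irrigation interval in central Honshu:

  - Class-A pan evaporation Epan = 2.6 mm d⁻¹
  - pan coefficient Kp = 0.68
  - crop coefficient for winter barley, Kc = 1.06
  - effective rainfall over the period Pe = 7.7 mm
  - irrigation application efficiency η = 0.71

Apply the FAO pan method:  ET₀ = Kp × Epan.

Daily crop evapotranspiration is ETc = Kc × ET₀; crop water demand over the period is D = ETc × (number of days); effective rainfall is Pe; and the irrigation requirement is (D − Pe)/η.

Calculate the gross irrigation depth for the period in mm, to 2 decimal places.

ET₀ = 0.68 × 2.6 = 1.7680 mm/d
ETc = Kc × ET₀ = 1.06 × 1.7680 = 1.8741 mm/d
Crop demand D = ETc × 10 d = 1.8741 × 10 = 18.741 mm
D − Pe = 18.741 − 7.7 = 11.041 mm
Gross irrigation = 11.041 / 0.71 = 15.551 mm

15.55 mm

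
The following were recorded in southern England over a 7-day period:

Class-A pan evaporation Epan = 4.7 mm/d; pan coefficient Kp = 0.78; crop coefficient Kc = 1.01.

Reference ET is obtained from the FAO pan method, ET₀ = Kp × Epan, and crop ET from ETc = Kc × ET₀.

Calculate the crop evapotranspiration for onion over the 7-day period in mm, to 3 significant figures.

25.9 mm

ET₀ = 0.78 × 4.7 = 3.6660 mm/d
ETc = Kc × ET₀ = 1.01 × 3.6660 = 3.7027 mm/d
Over 7 days: 3.7027 × 7 = 25.919 mm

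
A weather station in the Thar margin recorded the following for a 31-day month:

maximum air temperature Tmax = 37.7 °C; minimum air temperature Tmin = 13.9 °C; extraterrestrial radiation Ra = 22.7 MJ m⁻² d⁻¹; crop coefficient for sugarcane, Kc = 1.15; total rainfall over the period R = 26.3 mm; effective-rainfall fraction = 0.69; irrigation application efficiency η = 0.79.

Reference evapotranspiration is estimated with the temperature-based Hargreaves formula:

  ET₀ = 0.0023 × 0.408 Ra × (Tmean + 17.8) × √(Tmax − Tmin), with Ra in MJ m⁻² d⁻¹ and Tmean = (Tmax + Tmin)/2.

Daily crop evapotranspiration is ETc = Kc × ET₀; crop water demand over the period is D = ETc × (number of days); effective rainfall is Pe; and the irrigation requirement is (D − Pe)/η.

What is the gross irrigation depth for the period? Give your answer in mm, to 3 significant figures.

181 mm

Tmean = (37.7 + 13.9)/2 = 25.80 °C
0.408 Ra = 0.408 × 22.7 = 9.2616 mm/d equivalent
ET₀ = 0.0023 × 9.2616 × (25.80 + 17.8) × √23.8 = 0.0023 × 9.2616 × 43.60 × 4.8785 = 4.5309 mm/d
ETc = Kc × ET₀ = 1.15 × 4.5309 = 5.2105 mm/d
Crop demand D = ETc × 31 d = 5.2105 × 31 = 161.526 mm
Pe = 0.69 × 26.3 = 18.147 mm
D − Pe = 161.526 − 18.147 = 143.379 mm
Gross irrigation = 143.379 / 0.79 = 181.492 mm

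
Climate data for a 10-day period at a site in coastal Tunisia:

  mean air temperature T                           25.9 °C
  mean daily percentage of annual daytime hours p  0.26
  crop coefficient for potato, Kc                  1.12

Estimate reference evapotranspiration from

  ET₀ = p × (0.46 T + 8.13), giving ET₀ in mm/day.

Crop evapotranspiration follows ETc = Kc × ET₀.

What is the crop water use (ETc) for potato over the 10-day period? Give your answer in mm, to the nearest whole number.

58 mm

ET₀ = 0.26 × (0.46 × 25.9 + 8.13) = 0.26 × 20.044 = 5.2114 mm/d
ETc = Kc × ET₀ = 1.12 × 5.2114 = 5.8368 mm/d
Over 10 days: 5.8368 × 10 = 58.368 mm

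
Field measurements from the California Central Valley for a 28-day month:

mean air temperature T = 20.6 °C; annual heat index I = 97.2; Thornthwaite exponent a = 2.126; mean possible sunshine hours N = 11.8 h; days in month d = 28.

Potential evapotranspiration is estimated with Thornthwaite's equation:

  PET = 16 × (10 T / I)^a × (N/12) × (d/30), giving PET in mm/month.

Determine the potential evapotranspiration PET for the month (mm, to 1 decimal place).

72.5 mm

10T/I = 10 × 20.6 / 97.2 = 2.1193
(10T/I)^a = 2.1193^2.126 = 4.9373
Uncorrected PET = 16 × 4.9373 = 78.997 mm
Correction = (N/12)(d/30) = (11.8/12)(28/30) = 0.9178
PET = 78.997 × 0.9178 = 72.503 mm/month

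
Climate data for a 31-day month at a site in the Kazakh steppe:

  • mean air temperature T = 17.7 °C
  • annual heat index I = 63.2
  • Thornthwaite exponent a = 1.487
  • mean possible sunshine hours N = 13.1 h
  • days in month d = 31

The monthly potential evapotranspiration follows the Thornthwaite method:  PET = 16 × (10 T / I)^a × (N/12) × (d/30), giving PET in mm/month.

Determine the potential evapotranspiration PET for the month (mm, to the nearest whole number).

10T/I = 10 × 17.7 / 63.2 = 2.8006
(10T/I)^a = 2.8006^1.487 = 4.6245
Uncorrected PET = 16 × 4.6245 = 73.992 mm
Correction = (N/12)(d/30) = (13.1/12)(31/30) = 1.1281
PET = 73.992 × 1.1281 = 83.470 mm/month

83 mm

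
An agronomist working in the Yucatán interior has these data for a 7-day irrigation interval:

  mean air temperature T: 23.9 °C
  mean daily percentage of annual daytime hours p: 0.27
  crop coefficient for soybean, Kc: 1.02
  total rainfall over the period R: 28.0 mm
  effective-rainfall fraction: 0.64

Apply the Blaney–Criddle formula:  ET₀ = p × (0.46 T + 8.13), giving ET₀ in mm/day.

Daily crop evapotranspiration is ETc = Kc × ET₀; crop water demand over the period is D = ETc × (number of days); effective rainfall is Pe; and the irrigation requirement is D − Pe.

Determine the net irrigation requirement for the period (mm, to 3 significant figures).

18.9 mm

ET₀ = 0.27 × (0.46 × 23.9 + 8.13) = 0.27 × 19.124 = 5.1635 mm/d
ETc = Kc × ET₀ = 1.02 × 5.1635 = 5.2668 mm/d
Crop demand D = ETc × 7 d = 5.2668 × 7 = 36.868 mm
Pe = 0.64 × 28.0 = 17.920 mm
D − Pe = 36.868 − 17.920 = 18.948 mm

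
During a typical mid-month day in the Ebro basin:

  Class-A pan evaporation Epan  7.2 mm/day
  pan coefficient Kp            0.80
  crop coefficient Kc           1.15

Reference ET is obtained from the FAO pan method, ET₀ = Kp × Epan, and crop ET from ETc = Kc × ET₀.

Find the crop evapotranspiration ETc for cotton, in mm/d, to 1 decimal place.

6.6 mm/d

ET₀ = 0.80 × 7.2 = 5.7600 mm/d
ETc = Kc × ET₀ = 1.15 × 5.7600 = 6.6240 mm/d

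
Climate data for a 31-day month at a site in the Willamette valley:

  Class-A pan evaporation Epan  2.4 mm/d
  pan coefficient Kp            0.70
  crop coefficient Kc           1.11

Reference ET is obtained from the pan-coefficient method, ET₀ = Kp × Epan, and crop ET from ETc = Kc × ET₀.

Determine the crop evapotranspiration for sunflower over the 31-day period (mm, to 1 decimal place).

57.8 mm

ET₀ = 0.70 × 2.4 = 1.6800 mm/d
ETc = Kc × ET₀ = 1.11 × 1.6800 = 1.8648 mm/d
Over 31 days: 1.8648 × 31 = 57.809 mm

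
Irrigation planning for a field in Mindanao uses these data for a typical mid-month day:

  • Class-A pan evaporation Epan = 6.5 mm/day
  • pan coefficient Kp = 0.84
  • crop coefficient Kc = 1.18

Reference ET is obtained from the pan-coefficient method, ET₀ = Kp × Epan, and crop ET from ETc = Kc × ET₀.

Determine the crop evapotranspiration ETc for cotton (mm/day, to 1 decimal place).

ET₀ = 0.84 × 6.5 = 5.4600 mm/d
ETc = Kc × ET₀ = 1.18 × 5.4600 = 6.4428 mm/d

6.4 mm/day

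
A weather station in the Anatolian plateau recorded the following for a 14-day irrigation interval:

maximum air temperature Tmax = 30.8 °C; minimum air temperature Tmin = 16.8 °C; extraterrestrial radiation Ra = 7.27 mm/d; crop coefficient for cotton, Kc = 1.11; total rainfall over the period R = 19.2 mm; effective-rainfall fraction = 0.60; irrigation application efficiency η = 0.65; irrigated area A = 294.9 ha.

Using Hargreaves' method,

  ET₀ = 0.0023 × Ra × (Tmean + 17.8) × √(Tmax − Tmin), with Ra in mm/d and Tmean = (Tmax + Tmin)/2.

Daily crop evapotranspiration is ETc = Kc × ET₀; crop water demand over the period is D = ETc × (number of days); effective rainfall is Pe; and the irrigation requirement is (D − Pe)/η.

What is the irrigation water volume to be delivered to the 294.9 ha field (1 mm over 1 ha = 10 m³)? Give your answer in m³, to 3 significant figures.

131000 m³

Tmean = (30.8 + 16.8)/2 = 23.80 °C
ET₀ = 0.0023 × 7.27 × (23.80 + 17.8) × √14.0 = 0.0023 × 7.27 × 41.60 × 3.7417 = 2.6027 mm/d
ETc = Kc × ET₀ = 1.11 × 2.6027 = 2.8890 mm/d
Crop demand D = ETc × 14 d = 2.8890 × 14 = 40.446 mm
Pe = 0.60 × 19.2 = 11.520 mm
D − Pe = 40.446 − 11.520 = 28.926 mm
Gross irrigation = 28.926 / 0.65 = 44.502 mm
Volume = 44.502 mm × 294.9 ha × 10 = 131236.4 m³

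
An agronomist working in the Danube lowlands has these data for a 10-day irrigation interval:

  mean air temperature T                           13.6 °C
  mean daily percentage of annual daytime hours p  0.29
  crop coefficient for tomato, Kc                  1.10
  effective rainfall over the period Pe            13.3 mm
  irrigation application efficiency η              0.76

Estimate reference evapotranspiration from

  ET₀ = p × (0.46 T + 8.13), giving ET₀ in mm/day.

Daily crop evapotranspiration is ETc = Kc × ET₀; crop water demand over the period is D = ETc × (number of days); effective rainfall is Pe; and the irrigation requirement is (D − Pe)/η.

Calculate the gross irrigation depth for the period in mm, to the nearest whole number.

43 mm

ET₀ = 0.29 × (0.46 × 13.6 + 8.13) = 0.29 × 14.386 = 4.1719 mm/d
ETc = Kc × ET₀ = 1.10 × 4.1719 = 4.5891 mm/d
Crop demand D = ETc × 10 d = 4.5891 × 10 = 45.891 mm
D − Pe = 45.891 − 13.3 = 32.591 mm
Gross irrigation = 32.591 / 0.76 = 42.883 mm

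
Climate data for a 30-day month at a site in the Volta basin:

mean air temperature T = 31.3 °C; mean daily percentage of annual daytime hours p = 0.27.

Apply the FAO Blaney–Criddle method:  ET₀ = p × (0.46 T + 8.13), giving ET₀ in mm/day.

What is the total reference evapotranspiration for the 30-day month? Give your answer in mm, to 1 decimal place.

ET₀ = 0.27 × (0.46 × 31.3 + 8.13) = 0.27 × 22.528 = 6.0826 mm/d
Monthly total = 6.0826 × 30 = 182.478 mm

182.5 mm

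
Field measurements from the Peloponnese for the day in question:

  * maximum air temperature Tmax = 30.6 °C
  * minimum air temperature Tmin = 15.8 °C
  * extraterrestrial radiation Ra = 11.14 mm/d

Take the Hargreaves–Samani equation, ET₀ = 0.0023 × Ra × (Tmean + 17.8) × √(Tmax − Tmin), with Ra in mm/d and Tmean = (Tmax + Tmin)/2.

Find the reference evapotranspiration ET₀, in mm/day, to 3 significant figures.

4.04 mm/day

Tmean = (30.6 + 15.8)/2 = 23.20 °C
ET₀ = 0.0023 × 11.14 × (23.20 + 17.8) × √14.8 = 0.0023 × 11.14 × 41.00 × 3.8471 = 4.0414 mm/d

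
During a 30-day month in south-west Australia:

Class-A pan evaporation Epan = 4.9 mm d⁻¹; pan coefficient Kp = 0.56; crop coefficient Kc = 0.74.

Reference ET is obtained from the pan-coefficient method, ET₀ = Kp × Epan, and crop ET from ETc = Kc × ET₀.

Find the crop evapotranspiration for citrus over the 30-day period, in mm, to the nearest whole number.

61 mm

ET₀ = 0.56 × 4.9 = 2.7440 mm/d
ETc = Kc × ET₀ = 0.74 × 2.7440 = 2.0306 mm/d
Over 30 days: 2.0306 × 30 = 60.918 mm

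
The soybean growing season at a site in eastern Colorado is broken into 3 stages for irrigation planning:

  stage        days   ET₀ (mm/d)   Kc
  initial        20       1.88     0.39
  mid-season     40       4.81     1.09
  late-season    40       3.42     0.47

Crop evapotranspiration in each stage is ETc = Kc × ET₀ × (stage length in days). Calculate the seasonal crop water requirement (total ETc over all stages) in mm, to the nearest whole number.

289 mm

initial: 0.39 × 1.88 × 20 = 14.66 mm
mid-season: 1.09 × 4.81 × 40 = 209.72 mm
late-season: 0.47 × 3.42 × 40 = 64.30 mm
Seasonal total = 288.68 mm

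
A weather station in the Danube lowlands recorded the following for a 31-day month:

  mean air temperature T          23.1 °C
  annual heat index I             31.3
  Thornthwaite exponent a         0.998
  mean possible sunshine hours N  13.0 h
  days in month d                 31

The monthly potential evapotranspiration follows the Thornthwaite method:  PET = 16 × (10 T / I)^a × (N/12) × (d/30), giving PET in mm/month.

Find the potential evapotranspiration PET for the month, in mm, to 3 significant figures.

10T/I = 10 × 23.1 / 31.3 = 7.3802
(10T/I)^a = 7.3802^0.998 = 7.3508
Uncorrected PET = 16 × 7.3508 = 117.613 mm
Correction = (N/12)(d/30) = (13.0/12)(31/30) = 1.1194
PET = 117.613 × 1.1194 = 131.656 mm/month

132 mm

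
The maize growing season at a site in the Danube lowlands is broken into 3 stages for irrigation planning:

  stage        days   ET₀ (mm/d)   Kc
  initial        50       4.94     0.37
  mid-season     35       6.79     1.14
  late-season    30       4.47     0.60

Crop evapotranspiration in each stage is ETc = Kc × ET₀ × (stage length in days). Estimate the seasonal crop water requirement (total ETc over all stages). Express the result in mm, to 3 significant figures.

initial: 0.37 × 4.94 × 50 = 91.39 mm
mid-season: 1.14 × 6.79 × 35 = 270.92 mm
late-season: 0.60 × 4.47 × 30 = 80.46 mm
Seasonal total = 442.77 mm

443 mm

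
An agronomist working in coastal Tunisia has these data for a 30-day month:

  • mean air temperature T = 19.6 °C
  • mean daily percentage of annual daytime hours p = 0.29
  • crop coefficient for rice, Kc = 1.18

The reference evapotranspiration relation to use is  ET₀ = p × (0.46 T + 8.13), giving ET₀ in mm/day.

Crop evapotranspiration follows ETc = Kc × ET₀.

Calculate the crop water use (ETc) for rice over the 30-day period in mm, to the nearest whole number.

176 mm

ET₀ = 0.29 × (0.46 × 19.6 + 8.13) = 0.29 × 17.146 = 4.9723 mm/d
ETc = Kc × ET₀ = 1.18 × 4.9723 = 5.8673 mm/d
Over 30 days: 5.8673 × 30 = 176.019 mm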